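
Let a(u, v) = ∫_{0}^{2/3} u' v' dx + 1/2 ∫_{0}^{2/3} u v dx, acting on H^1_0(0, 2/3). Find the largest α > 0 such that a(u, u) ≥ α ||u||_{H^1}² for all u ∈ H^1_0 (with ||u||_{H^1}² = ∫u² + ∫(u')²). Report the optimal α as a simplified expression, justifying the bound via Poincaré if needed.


α = (2 + 9*π^2)/(4 + 9*π^2)

Coercivity of a(·,·) on H^1_0(0, 2/3) means a(u, u) ≥ α ||u||_{H^1}² for every u ∈ H^1_0.
The interval has length L = 2/3, and Poincaré/coercivity depend only on L. Here a(u, u) = ∫(u')² + (1/2)·∫u².
Here 0 < c = 1/2 < 1. The condition a(u,u) ≥ α||u||_{H^1}² reads (1−α)∫(u')² ≥ (α−c)∫u². Any admissible α is ≤ 1 (rapidly oscillating u have ∫u²/∫(u')² → 0), and α = 1 would force 0 ≥ (1−c)∫u², impossible since c < 1; so 1−α > 0. By the sharp Poincaré inequality on H^1_0 of an interval of length L, ∫(u')² ≥ (π/L)²∫u² with equality for the first sine mode sin(π(x−x₀)/L) (x₀ the left endpoint), so the inequality holds for all u iff (1−α)(π/L)² ≥ α − c, i.e. α ≤ ((π/L)² + c)/((π/L)² + 1) = (1 + c(L/π)²)/(1 + (L/π)²). With (π/L)² = 9*π^2/4 and c = 1/2, the largest admissible constant is α = ((π/L)² + c)/((π/L)² + 1).
Simplifying, α = (2 + 9*π^2)/(4 + 9*π^2).


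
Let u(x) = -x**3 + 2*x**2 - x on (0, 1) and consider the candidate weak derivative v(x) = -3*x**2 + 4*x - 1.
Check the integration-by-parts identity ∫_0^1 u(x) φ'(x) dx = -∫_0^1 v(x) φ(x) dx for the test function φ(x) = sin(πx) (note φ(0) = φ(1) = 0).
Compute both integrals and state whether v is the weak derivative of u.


LHS = (-12 + π^2)/π^3, RHS = (-12 + π^2)/π^3. Yes, v = u' weakly.

u(x) = -x**3 + 2*x**2 - x, classical derivative u'(x) = -3*x**2 + 4*x - 1.
φ(x) = sin(πx), so φ'(x) = π*cos(π*x).
Note φ(0) = φ(1) = 0, so the boundary term u·φ vanishes.
LHS = ∫_0^1 u(x) φ'(x) dx = ∫_0^1 (-π*x^3*cos(π*x) + 2*π*x^2*cos(π*x) - π*x*cos(π*x)) dx. Term by term:
  ∫_0^1 -π*x*cos(π*x) dx = 2/π;  ∫_0^1 -π*x^3*cos(π*x) dx = -12/π^3 + 3/π;  ∫_0^1 2*π*x^2*cos(π*x) dx = -4/π.
Sum: 2/π + -12/π^3 + 3/π − 4/π = (-12 + π^2)/π^3.
So LHS = (-12 + π^2)/π^3.
∫_0^1 v(x) φ(x) dx = ∫_0^1 (-3*x^2*sin(π*x) + 4*x*sin(π*x) - sin(π*x)) dx. Term by term:
  ∫_0^1 -sin(π*x) dx = -2/π;  ∫_0^1 -3*x^2*sin(π*x) dx = -3/π + 12/π^3;  ∫_0^1 4*x*sin(π*x) dx = 4/π.
Sum: -2/π + -3/π + 12/π^3 + 4/π = (12 - π^2)/π^3.
So RHS = -∫_0^1 v(x) φ(x) dx = (-12 + π^2)/π^3.
LHS = RHS, so the identity holds for this test φ.
Moreover u is smooth here and v(x) = u'(x) = -3*x**2 + 4*x - 1 pointwise, so the identity holds for every test function. Hence v is the weak derivative of u.


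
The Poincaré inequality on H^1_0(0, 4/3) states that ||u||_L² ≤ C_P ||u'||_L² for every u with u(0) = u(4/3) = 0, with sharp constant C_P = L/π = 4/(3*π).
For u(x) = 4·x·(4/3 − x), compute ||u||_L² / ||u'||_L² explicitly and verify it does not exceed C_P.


||u||_L² / ||u'||_L² = 2*sqrt(10)/15 < C_P = 4/(3*π).

u(x) = 4·x·(4/3 − x), so u'(x) = 16/3 - 8*x.
u(x) = 4·x·(4/3 − x) vanishes at x = 0 and x = 4/3, so u ∈ H^1_0(0, 4/3). Differentiate via the product rule and integrate the resulting polynomials term by term.
  ∫_0^4/3 u² dx = ∫_0^4/3 (16*x^4 - 128*x^3/3 + 256*x^2/9) dx. Term by term:
    ∫_0^4/3 16*x^4 dx = 16384/1215;  ∫_0^4/3 -128*x^3/3 dx = -8192/243;  ∫_0^4/3 256*x^2/9 dx = 16384/729.
  Sum: 16384/1215 − 8192/243 + 16384/729 = 8192/3645.
  ∫_0^4/3 (u')² dx = ∫_0^4/3 (64*x^2 - 256*x/3 + 256/9) dx. Term by term:
    ∫_0^4/3 64*x^2 dx = 4096/81;  ∫_0^4/3 -256*x/3 dx = -2048/27;  ∫_0^4/3 256/9 dx = 1024/27.
  Sum: 4096/81 − 2048/27 + 1024/27 = 1024/81.
∫_0^4/3 u² dx = 8192/3645, so ||u||_L² = 64*sqrt(10)/135.
∫_0^4/3 (u')² dx = 1024/81, so ||u'||_L² = 32/9.
Ratio ||u||_L² / ||u'||_L² = 2*sqrt(10)/15.
Sharp Poincaré constant on H^1_0(0, 4/3) is C_P = L/π = 4/(3*π), achieved by sin(3*π/4·x).
A polynomial bump cannot attain the sharp Poincaré constant (only the first sine eigenfunction does), so the ratio is strictly less than C_P, consistent with ||u||_L² ≤ C_P ||u'||_L².


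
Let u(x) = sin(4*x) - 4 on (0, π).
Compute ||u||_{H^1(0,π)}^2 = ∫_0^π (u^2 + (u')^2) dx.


||u||_{H^1(0,π)}^2 = 49*π/2

u'(x) = 4*cos(4*x).
Expand u² and (u')² and integrate term by term on (0, π), using: for integers n ≥ 1, ∫_0^π sin²(nx) dx = ∫_0^π cos²(nx) dx = π/2; for n ≠ n', ∫_0^π sin(nx)sin(n'x) dx = ∫_0^π cos(nx)cos(n'x) dx = 0; and by product-to-sum, ∫_0^π sin(nx)cos(n'x) dx = ½∫_0^π [sin((n+n')x) + sin((n−n')x)] dx, which is 0 when n+n' is even and 2n/(n²−n'²) when n+n' is odd (it need not vanish on (0, π)). For the constant mode: ∫_0^π 1 dx = π, ∫_0^π cos(nx) dx = 0, ∫_0^π sin(nx) dx = (1−(−1)^n)/n.
  u² squared terms: (-4)²·∫1 dx = 16·π = 16*π;  (1)²·∫sin(4x)² dx = 1·π/2 = π/2.
  u² cross terms: 2·(-4)·(1)·∫1·sin(4x) dx = -8·(0) = 0.
  So ∫_0^π u² dx = 16*π + π/2 + 0 = 33*π/2.
  (u')² squared terms: (4)²·∫cos(4x)² dx = 16·π/2 = 8*π.
  So ∫_0^π (u')² dx = 8*π.
||u||_{H^1}^2 = (33*π/2) + (8*π) = 49*π/2.


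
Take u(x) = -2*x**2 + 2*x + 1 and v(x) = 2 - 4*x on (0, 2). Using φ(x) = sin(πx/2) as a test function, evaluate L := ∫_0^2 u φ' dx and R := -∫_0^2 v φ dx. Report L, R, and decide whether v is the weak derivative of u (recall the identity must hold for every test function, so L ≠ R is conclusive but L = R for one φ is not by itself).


LHS = 8/π, RHS = 8/π. Yes, v = u' weakly.

u(x) = -2*x**2 + 2*x + 1, classical derivative u'(x) = 2 - 4*x.
φ(x) = sin(πx/2), so φ'(x) = π*cos(π*x/2)/2.
Note φ(0) = φ(2) = 0, so the boundary term u·φ vanishes.
LHS = ∫_0^2 u(x) φ'(x) dx = ∫_0^2 (-π*x^2*cos(π*x/2) + π*x*cos(π*x/2) + π*cos(π*x/2)/2) dx. Term by term:
  ∫_0^2 π*cos(π*x/2)/2 dx = 0;  ∫_0^2 π*x*cos(π*x/2) dx = -8/π;  ∫_0^2 -π*x^2*cos(π*x/2) dx = 16/π.
Sum: 0 − 8/π + 16/π = 8/π.
So LHS = 8/π.
∫_0^2 v(x) φ(x) dx = ∫_0^2 (-4*x*sin(π*x/2) + 2*sin(π*x/2)) dx. Term by term:
  ∫_0^2 2*sin(π*x/2) dx = 8/π;  ∫_0^2 -4*x*sin(π*x/2) dx = -16/π.
Sum: 8/π − 16/π = -8/π.
So RHS = -∫_0^2 v(x) φ(x) dx = 8/π.
LHS = RHS, so the identity holds for this test φ.
Moreover u is smooth here and v(x) = u'(x) = 2 - 4*x pointwise, so the identity holds for every test function. Hence v is the weak derivative of u.


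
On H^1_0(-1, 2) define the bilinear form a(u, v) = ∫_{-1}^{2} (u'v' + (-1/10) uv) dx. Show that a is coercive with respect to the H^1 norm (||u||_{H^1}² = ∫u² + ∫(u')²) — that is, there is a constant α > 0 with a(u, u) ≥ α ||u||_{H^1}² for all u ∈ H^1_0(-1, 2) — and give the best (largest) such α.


α = (-9/10 + π^2)/(9 + π^2)

Coercivity of a(·,·) on H^1_0(-1, 2) means a(u, u) ≥ α ||u||_{H^1}² for every u ∈ H^1_0.
The interval has length L = 3, and Poincaré/coercivity depend only on L. Here a(u, u) = ∫(u')² + (-1/10)·∫u².
Here c = -1/10 < 0 with |c| < (π/L)² = π^2/9, so coercivity still holds. The condition a(u,u) ≥ α||u||_{H^1}² reads (1−α)∫(u')² ≥ (α−c)∫u². Any admissible α is ≤ 1 (rapidly oscillating u have ∫u²/∫(u')² → 0), and α = 1 would force 0 ≥ (1−c)∫u², impossible since c < 1; so 1−α > 0. By the sharp Poincaré inequality on H^1_0 of an interval of length L, ∫(u')² ≥ (π/L)²∫u² with equality for the first sine mode sin(π(x−x₀)/L) (x₀ the left endpoint), so the inequality holds for all u iff (1−α)(π/L)² ≥ α − c, i.e. α ≤ ((π/L)² + c)/((π/L)² + 1) = (1 + c(L/π)²)/(1 + (L/π)²). (Direct route, valid since c ≤ 0: Poincaré gives c∫u² ≥ c(L/π)²∫(u')², so a(u,u) ≥ (1 + c(L/π)²)∫(u')², while ||u||_{H^1}² ≤ (1 + (L/π)²)∫(u')²; dividing yields the same α.) With (π/L)² = π^2/9 and c = -1/10, the largest admissible constant is α = ((π/L)² + c)/((π/L)² + 1).
Simplifying, α = (-9/10 + π^2)/(9 + π^2).


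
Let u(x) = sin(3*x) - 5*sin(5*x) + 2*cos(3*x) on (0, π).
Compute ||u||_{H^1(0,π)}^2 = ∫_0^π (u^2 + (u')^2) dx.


||u||_{H^1(0,π)}^2 = 350*π

u'(x) = -6*sin(3*x) + 3*cos(3*x) - 25*cos(5*x).
Expand u² and (u')² and integrate term by term on (0, π), using: for integers n ≥ 1, ∫_0^π sin²(nx) dx = ∫_0^π cos²(nx) dx = π/2; for n ≠ n', ∫_0^π sin(nx)sin(n'x) dx = ∫_0^π cos(nx)cos(n'x) dx = 0; and by product-to-sum, ∫_0^π sin(nx)cos(n'x) dx = ½∫_0^π [sin((n+n')x) + sin((n−n')x)] dx, which is 0 when n+n' is even and 2n/(n²−n'²) when n+n' is odd (it need not vanish on (0, π)).
  u² squared terms: (-5)²·∫sin(5x)² dx = 25·π/2 = 25*π/2;  (2)²·∫cos(3x)² dx = 4·π/2 = 2*π;  (1)²·∫sin(3x)² dx = 1·π/2 = π/2.
  u² cross terms: 2·(-5)·(2)·∫sin(5x)·cos(3x) dx = -20·(0) = 0;  2·(-5)·(1)·∫sin(5x)·sin(3x) dx = -10·(0) = 0;  2·(2)·(1)·∫cos(3x)·sin(3x) dx = 4·(0) = 0.
  So ∫_0^π u² dx = 25*π/2 + 2*π + π/2 + 0 + 0 + 0 = 15*π.
  (u')² squared terms: (-25)²·∫cos(5x)² dx = 625·π/2 = 625*π/2;  (-6)²·∫sin(3x)² dx = 36·π/2 = 18*π;  (3)²·∫cos(3x)² dx = 9·π/2 = 9*π/2.
  (u')² cross terms: 2·(-25)·(-6)·∫cos(5x)·sin(3x) dx = 300·(0) = 0;  2·(-25)·(3)·∫cos(5x)·cos(3x) dx = -150·(0) = 0;  2·(-6)·(3)·∫sin(3x)·cos(3x) dx = -36·(0) = 0.
  So ∫_0^π (u')² dx = 625*π/2 + 18*π + 9*π/2 + 0 + 0 + 0 = 335*π.
||u||_{H^1}^2 = (15*π) + (335*π) = 350*π.


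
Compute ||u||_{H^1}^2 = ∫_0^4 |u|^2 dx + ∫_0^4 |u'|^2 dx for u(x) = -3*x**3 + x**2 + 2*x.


||u||_{H^1}^2 = 603536/21

The H^1 norm (squared) on an interval (0, L) is
  ||u||_{H^1}^2 = ∫_0^L u(x)^2 dx + ∫_0^L u'(x)^2 dx.
Compute u'(x) = -9*x**2 + 2*x + 2.
Then u(x)^2 = 9*x**6 - 6*x**5 - 11*x**4 + 4*x**3 + 4*x**2 and u'(x)^2 = 81*x**4 - 36*x**3 - 32*x**2 + 8*x + 4.
Integrate each monomial from 0 to 4 using ∫_0^4 c·x^n dx = c·4^(n+1)/(n+1):
  ∫_0^4 u(x)^2 dx = ∫_0^4 (9*x^6 - 6*x^5 - 11*x^4 + 4*x^3 + 4*x^2) dx. Term by term:
    ∫_0^4 9*x^6 dx = 147456/7;  ∫_0^4 -6*x^5 dx = -4096;  ∫_0^4 -11*x^4 dx = -11264/5;
    ∫_0^4 4*x^3 dx = 256;  ∫_0^4 4*x^2 dx = 256/3.
  Sum: 147456/7 − 4096 − 11264/5 + 256 + 256/3 = 1581056/105.
  ∫_0^4 u'(x)^2 dx = ∫_0^4 (81*x^4 - 36*x^3 - 32*x^2 + 8*x + 4) dx. Term by term:
    ∫_0^4 81*x^4 dx = 82944/5;  ∫_0^4 -36*x^3 dx = -2304;  ∫_0^4 -32*x^2 dx = -2048/3;
    ∫_0^4 8*x dx = 64;  ∫_0^4 4 dx = 16.
  Sum: 82944/5 − 2304 − 2048/3 + 64 + 16 = 205232/15.
Adding: ||u||_{H^1}^2 = 1581056/105 + 205232/15 = 603536/21.


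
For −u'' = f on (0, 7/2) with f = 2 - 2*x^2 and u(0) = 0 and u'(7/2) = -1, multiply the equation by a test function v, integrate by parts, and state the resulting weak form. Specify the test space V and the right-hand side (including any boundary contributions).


V = {v ∈ H^1(0, 7/2) : v(0) = 0} (test functions vanish at x = 0 where u is specified); weak form: ∫_0^7/2 u'v' dx = ∫_0^7/2 (2 - 2*x^2) v dx − v(7/2) for all v ∈ V.

Multiply both sides by a test function v and integrate from 0 to 7/2:
  ∫_0^7/2 −u''(x) v(x) dx = ∫_0^7/2 f(x) v(x) dx.
Integrate the LHS by parts once:
  ∫_0^7/2 −u'' v dx = −[u'(x) v(x)]_0^7/2 + ∫_0^7/2 u'(x) v'(x) dx.
Thus ∫_0^7/2 u'(x) v'(x) dx = ∫_0^7/2 f(x) v(x) dx + [u'(x) v(x)]_0^7/2.
Choose V so that boundary terms are either known or forced to vanish.
Mixed BC: u(0) = 0 (Dirichlet) and u'(7/2) = -1 (Neumann). Define V = {v ∈ H^1(0, 7/2) : v(0) = 0}. Then [u' v]_0^7/2 = u'(7/2)·v(7/2) − u'(0)·0 = − v(7/2).
Weak formulation: find u (satisfying any essential BC) such that ∫_0^7/2 u'(x) v'(x) dx = ∫_0^7/2 f v dx − v(7/2) for all v ∈ V (Dirichlet at 0 absorbed into V; Neumann datum at x = 7/2 contributes the boundary term).
Substituting f(x) = 2 - 2*x^2, the right-hand side is ∫_0^7/2 (2 - 2*x^2) v dx − v(7/2).


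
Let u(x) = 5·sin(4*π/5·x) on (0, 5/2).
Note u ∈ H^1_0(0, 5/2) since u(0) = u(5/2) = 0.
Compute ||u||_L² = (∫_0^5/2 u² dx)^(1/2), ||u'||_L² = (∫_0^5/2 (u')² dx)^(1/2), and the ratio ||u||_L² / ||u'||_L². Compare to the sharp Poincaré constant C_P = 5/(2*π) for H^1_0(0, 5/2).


||u||_L² / ||u'||_L² = 5/(4*π) < C_P = 5/(2*π).

u(x) = 5·sin(4*π/5·x), so u'(x) = 4*π*cos(4*π*x/5).
Writing u(x) = A·sin(kπx/L) with A = 5 and k = 2, use ∫_0^L sin²(kπx/L) dx = L/2 and ∫_0^L cos²(kπx/L) dx = L/2.
u² = 25·sin²(4*π/5·x) and (u')² = 16*π^2·cos²(4*π/5·x), and each of sin², cos² integrates to L/2 = 5/4 over (0, 5/2).
∫_0^5/2 u² dx = 125/4, so ||u||_L² = 5*sqrt(5)/2.
∫_0^5/2 (u')² dx = 20*π^2, so ||u'||_L² = 2*sqrt(5)*π.
Ratio ||u||_L² / ||u'||_L² = 5/(4*π).
Sharp Poincaré constant on H^1_0(0, 5/2) is C_P = L/π = 5/(2*π), achieved by sin(2*π/5·x).
This is the k = 2 harmonic; the ratio L/(kπ) is strictly less than C_P = L/π, consistent with the sharp inequality ||u||_L² ≤ C_P ||u'||_L².


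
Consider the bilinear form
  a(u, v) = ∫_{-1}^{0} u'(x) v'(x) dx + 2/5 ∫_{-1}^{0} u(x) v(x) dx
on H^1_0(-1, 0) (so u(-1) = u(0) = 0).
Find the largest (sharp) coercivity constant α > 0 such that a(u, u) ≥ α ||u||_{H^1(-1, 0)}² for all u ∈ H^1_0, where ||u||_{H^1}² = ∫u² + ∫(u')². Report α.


α = (2/5 + π^2)/(1 + π^2)

Coercivity of a(·,·) on H^1_0(-1, 0) means a(u, u) ≥ α ||u||_{H^1}² for every u ∈ H^1_0.
The interval has length L = 1, and Poincaré/coercivity depend only on L. Here a(u, u) = ∫(u')² + (2/5)·∫u².
Here 0 < c = 2/5 < 1. The condition a(u,u) ≥ α||u||_{H^1}² reads (1−α)∫(u')² ≥ (α−c)∫u². Any admissible α is ≤ 1 (rapidly oscillating u have ∫u²/∫(u')² → 0), and α = 1 would force 0 ≥ (1−c)∫u², impossible since c < 1; so 1−α > 0. By the sharp Poincaré inequality on H^1_0 of an interval of length L, ∫(u')² ≥ (π/L)²∫u² with equality for the first sine mode sin(π(x−x₀)/L) (x₀ the left endpoint), so the inequality holds for all u iff (1−α)(π/L)² ≥ α − c, i.e. α ≤ ((π/L)² + c)/((π/L)² + 1) = (1 + c(L/π)²)/(1 + (L/π)²). With (π/L)² = π^2 and c = 2/5, the largest admissible constant is α = ((π/L)² + c)/((π/L)² + 1).
Simplifying, α = (2/5 + π^2)/(1 + π^2).


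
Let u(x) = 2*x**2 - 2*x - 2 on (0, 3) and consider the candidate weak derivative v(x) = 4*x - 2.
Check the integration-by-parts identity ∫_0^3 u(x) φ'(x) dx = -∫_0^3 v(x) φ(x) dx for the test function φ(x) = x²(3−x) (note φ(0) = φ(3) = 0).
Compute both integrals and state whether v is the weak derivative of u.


LHS = -351/10, RHS = -351/10. Yes, v = u' weakly.

u(x) = 2*x**2 - 2*x - 2, classical derivative u'(x) = 4*x - 2.
φ(x) = x²(3−x), so φ'(x) = 3*x*(2 - x).
Note φ(0) = φ(3) = 0, so the boundary term u·φ vanishes.
LHS = ∫_0^3 u(x) φ'(x) dx = ∫_0^3 (-6*x^4 + 18*x^3 - 6*x^2 - 12*x) dx. Term by term:
  ∫_0^3 -6*x^4 dx = -1458/5;  ∫_0^3 18*x^3 dx = 729/2;  ∫_0^3 -6*x^2 dx = -54;
  ∫_0^3 -12*x dx = -54.
Sum: -1458/5 + 729/2 − 54 − 54 = -351/10.
So LHS = -351/10.
∫_0^3 v(x) φ(x) dx = ∫_0^3 (-4*x^4 + 14*x^3 - 6*x^2) dx. Term by term:
  ∫_0^3 -4*x^4 dx = -972/5;  ∫_0^3 14*x^3 dx = 567/2;  ∫_0^3 -6*x^2 dx = -54.
Sum: -972/5 + 567/2 − 54 = 351/10.
So RHS = -∫_0^3 v(x) φ(x) dx = -351/10.
LHS = RHS, so the identity holds for this test φ.
Moreover u is smooth here and v(x) = u'(x) = 4*x - 2 pointwise, so the identity holds for every test function. Hence v is the weak derivative of u.


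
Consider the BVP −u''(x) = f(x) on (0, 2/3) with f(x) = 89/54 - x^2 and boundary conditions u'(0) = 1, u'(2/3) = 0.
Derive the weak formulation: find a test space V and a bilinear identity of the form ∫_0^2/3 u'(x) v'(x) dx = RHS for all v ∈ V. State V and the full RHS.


V = H^1(0, 2/3) (v unrestricted at boundary; u is determined up to an additive constant); weak form: ∫_0^2/3 u'v' dx = ∫_0^2/3 (89/54 - x^2) v dx − v(0) for all v ∈ V.

Multiply both sides by a test function v and integrate from 0 to 2/3:
  ∫_0^2/3 −u''(x) v(x) dx = ∫_0^2/3 f(x) v(x) dx.
Integrate the LHS by parts once:
  ∫_0^2/3 −u'' v dx = −[u'(x) v(x)]_0^2/3 + ∫_0^2/3 u'(x) v'(x) dx.
Thus ∫_0^2/3 u'(x) v'(x) dx = ∫_0^2/3 f(x) v(x) dx + [u'(x) v(x)]_0^2/3.
Choose V so that boundary terms are either known or forced to vanish.
u has inhomogeneous Neumann u'(0) = 1, u'(2/3) = 0. [u' v]_0^2/3 = (0)·v(2/3) − (1)·v(0) = − v(0). Take V = H^1(0, 2/3); boundary term becomes part of RHS.
Weak formulation: find u (satisfying any essential BC) such that ∫_0^2/3 u'(x) v'(x) dx = ∫_0^2/3 f v dx − v(0) for all v ∈ V (Neumann data are natural BCs: they enter the RHS as boundary terms).
Substituting f(x) = 89/54 - x^2, the right-hand side is ∫_0^2/3 (89/54 - x^2) v dx − v(0).
Compatibility check (pure Neumann): taking v ≡ 1 ∈ V gives 0 = ∫_0^2/3 f dx + (0) − (1), i.e. ∫_0^2/3 f dx must equal u'(0) − u'(2/3) = 1. Indeed ∫_0^2/3 (89/54 - x^2) dx = 1, so the data are compatible. The solution is then unique only up to an additive constant (fix it e.g. by requiring ∫_0^2/3 u dx = 0).


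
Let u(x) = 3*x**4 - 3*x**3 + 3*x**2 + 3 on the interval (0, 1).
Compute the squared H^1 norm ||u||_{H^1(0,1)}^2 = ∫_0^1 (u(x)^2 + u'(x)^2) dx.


||u||_{H^1}^2 = 4211/140

The H^1 norm (squared) on an interval (0, L) is
  ||u||_{H^1}^2 = ∫_0^L u(x)^2 dx + ∫_0^L u'(x)^2 dx.
Compute u'(x) = 12*x**3 - 9*x**2 + 6*x.
Then u(x)^2 = 9*x**8 - 18*x**7 + 27*x**6 - 18*x**5 + 27*x**4 - 18*x**3 + 18*x**2 + 9 and u'(x)^2 = 144*x**6 - 216*x**5 + 225*x**4 - 108*x**3 + 36*x**2.
Integrate each monomial from 0 to 1 using ∫_0^1 c·x^n dx = c·1^(n+1)/(n+1):
  ∫_0^1 u(x)^2 dx = ∫_0^1 (9*x^8 - 18*x^7 + 27*x^6 - 18*x^5 + 27*x^4 - 18*x^3 + 18*x^2 + 9) dx. Term by term:
    ∫_0^1 9*x^8 dx = 1;  ∫_0^1 -18*x^7 dx = -9/4;  ∫_0^1 27*x^6 dx = 27/7;
    ∫_0^1 -18*x^5 dx = -3;  ∫_0^1 27*x^4 dx = 27/5;  ∫_0^1 -18*x^3 dx = -9/2;
    ∫_0^1 18*x^2 dx = 6;  ∫_0^1 9 dx = 9.
  Sum: 1 − 9/4 + 27/7 − 3 + 27/5 − 9/2 + 6 + 9 = 2171/140.
  ∫_0^1 u'(x)^2 dx = ∫_0^1 (144*x^6 - 216*x^5 + 225*x^4 - 108*x^3 + 36*x^2) dx. Term by term:
    ∫_0^1 144*x^6 dx = 144/7;  ∫_0^1 -216*x^5 dx = -36;  ∫_0^1 225*x^4 dx = 45;
    ∫_0^1 -108*x^3 dx = -27;  ∫_0^1 36*x^2 dx = 12.
  Sum: 144/7 − 36 + 45 − 27 + 12 = 102/7.
Adding: ||u||_{H^1}^2 = 2171/140 + 102/7 = 4211/140.


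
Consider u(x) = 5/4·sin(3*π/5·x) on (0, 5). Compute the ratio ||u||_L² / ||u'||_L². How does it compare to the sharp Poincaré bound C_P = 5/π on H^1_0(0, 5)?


||u||_L² / ||u'||_L² = 5/(3*π) < C_P = 5/π.

u(x) = 5/4·sin(3*π/5·x), so u'(x) = 3*π*cos(3*π*x/5)/4.
Writing u(x) = A·sin(kπx/L) with A = 5/4 and k = 3, use ∫_0^L sin²(kπx/L) dx = L/2 and ∫_0^L cos²(kπx/L) dx = L/2.
u² = 25/16·sin²(3*π/5·x) and (u')² = 9*π^2/16·cos²(3*π/5·x), and each of sin², cos² integrates to L/2 = 5/2 over (0, 5).
∫_0^5 u² dx = 125/32, so ||u||_L² = 5*sqrt(10)/8.
∫_0^5 (u')² dx = 45*π^2/32, so ||u'||_L² = 3*sqrt(10)*π/8.
Ratio ||u||_L² / ||u'||_L² = 5/(3*π).
Sharp Poincaré constant on H^1_0(0, 5) is C_P = L/π = 5/π, achieved by sin(π/5·x).
This is the k = 3 harmonic; the ratio L/(kπ) is strictly less than C_P = L/π, consistent with the sharp inequality ||u||_L² ≤ C_P ||u'||_L².


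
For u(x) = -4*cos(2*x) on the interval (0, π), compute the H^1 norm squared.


||u||_{H^1(0,π)}^2 = 40*π

u'(x) = 8*sin(2*x).
Expand u² and (u')² and integrate term by term on (0, π), using: for integers n ≥ 1, ∫_0^π sin²(nx) dx = ∫_0^π cos²(nx) dx = π/2; for n ≠ n', ∫_0^π sin(nx)sin(n'x) dx = ∫_0^π cos(nx)cos(n'x) dx = 0; and by product-to-sum, ∫_0^π sin(nx)cos(n'x) dx = ½∫_0^π [sin((n+n')x) + sin((n−n')x)] dx, which is 0 when n+n' is even and 2n/(n²−n'²) when n+n' is odd (it need not vanish on (0, π)).
  u² squared terms: (-4)²·∫cos(2x)² dx = 16·π/2 = 8*π.
  So ∫_0^π u² dx = 8*π.
  (u')² squared terms: (8)²·∫sin(2x)² dx = 64·π/2 = 32*π.
  So ∫_0^π (u')² dx = 32*π.
||u||_{H^1}^2 = (8*π) + (32*π) = 40*π.


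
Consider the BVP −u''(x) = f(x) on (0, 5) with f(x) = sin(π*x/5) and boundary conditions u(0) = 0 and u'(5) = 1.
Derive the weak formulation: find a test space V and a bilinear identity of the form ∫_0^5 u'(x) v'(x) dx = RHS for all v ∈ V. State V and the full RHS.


V = {v ∈ H^1(0, 5) : v(0) = 0} (test functions vanish at x = 0 where u is specified); weak form: ∫_0^5 u'v' dx = ∫_0^5 (sin(π*x/5)) v dx + v(5) for all v ∈ V.

Multiply both sides by a test function v and integrate from 0 to 5:
  ∫_0^5 −u''(x) v(x) dx = ∫_0^5 f(x) v(x) dx.
Integrate the LHS by parts once:
  ∫_0^5 −u'' v dx = −[u'(x) v(x)]_0^5 + ∫_0^5 u'(x) v'(x) dx.
Thus ∫_0^5 u'(x) v'(x) dx = ∫_0^5 f(x) v(x) dx + [u'(x) v(x)]_0^5.
Choose V so that boundary terms are either known or forced to vanish.
Mixed BC: u(0) = 0 (Dirichlet) and u'(5) = 1 (Neumann). Define V = {v ∈ H^1(0, 5) : v(0) = 0}. Then [u' v]_0^5 = u'(5)·v(5) − u'(0)·0 = v(5).
Weak formulation: find u (satisfying any essential BC) such that ∫_0^5 u'(x) v'(x) dx = ∫_0^5 f v dx + v(5) for all v ∈ V (Dirichlet at 0 absorbed into V; Neumann datum at x = 5 contributes the boundary term).
Substituting f(x) = sin(π*x/5), the right-hand side is ∫_0^5 (sin(π*x/5)) v dx + v(5).


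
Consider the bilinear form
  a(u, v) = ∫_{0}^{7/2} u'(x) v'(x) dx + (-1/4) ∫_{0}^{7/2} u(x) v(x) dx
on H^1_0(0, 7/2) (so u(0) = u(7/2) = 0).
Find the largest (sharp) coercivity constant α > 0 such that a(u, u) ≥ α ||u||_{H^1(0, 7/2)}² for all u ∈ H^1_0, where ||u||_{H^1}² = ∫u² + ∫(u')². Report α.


α = (-49 + 16*π^2)/(4*(4*π^2 + 49))

Coercivity of a(·,·) on H^1_0(0, 7/2) means a(u, u) ≥ α ||u||_{H^1}² for every u ∈ H^1_0.
The interval has length L = 7/2, and Poincaré/coercivity depend only on L. Here a(u, u) = ∫(u')² + (-1/4)·∫u².
Here c = -1/4 < 0 with |c| < (π/L)² = 4*π^2/49, so coercivity still holds. The condition a(u,u) ≥ α||u||_{H^1}² reads (1−α)∫(u')² ≥ (α−c)∫u². Any admissible α is ≤ 1 (rapidly oscillating u have ∫u²/∫(u')² → 0), and α = 1 would force 0 ≥ (1−c)∫u², impossible since c < 1; so 1−α > 0. By the sharp Poincaré inequality on H^1_0 of an interval of length L, ∫(u')² ≥ (π/L)²∫u² with equality for the first sine mode sin(π(x−x₀)/L) (x₀ the left endpoint), so the inequality holds for all u iff (1−α)(π/L)² ≥ α − c, i.e. α ≤ ((π/L)² + c)/((π/L)² + 1) = (1 + c(L/π)²)/(1 + (L/π)²). (Direct route, valid since c ≤ 0: Poincaré gives c∫u² ≥ c(L/π)²∫(u')², so a(u,u) ≥ (1 + c(L/π)²)∫(u')², while ||u||_{H^1}² ≤ (1 + (L/π)²)∫(u')²; dividing yields the same α.) With (π/L)² = 4*π^2/49 and c = -1/4, the largest admissible constant is α = ((π/L)² + c)/((π/L)² + 1).
Simplifying, α = (-49 + 16*π^2)/(4*(4*π^2 + 49)).


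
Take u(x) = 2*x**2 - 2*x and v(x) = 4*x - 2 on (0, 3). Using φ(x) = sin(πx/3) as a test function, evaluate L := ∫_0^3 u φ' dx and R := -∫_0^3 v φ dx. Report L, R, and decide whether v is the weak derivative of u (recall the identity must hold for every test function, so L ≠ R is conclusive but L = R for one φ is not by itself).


LHS = -24/π, RHS = -24/π. Yes, v = u' weakly.

u(x) = 2*x**2 - 2*x, classical derivative u'(x) = 4*x - 2.
φ(x) = sin(πx/3), so φ'(x) = π*cos(π*x/3)/3.
Note φ(0) = φ(3) = 0, so the boundary term u·φ vanishes.
LHS = ∫_0^3 u(x) φ'(x) dx = ∫_0^3 (2*π*x^2*cos(π*x/3)/3 - 2*π*x*cos(π*x/3)/3) dx. Term by term:
  ∫_0^3 -2*π*x*cos(π*x/3)/3 dx = 12/π;  ∫_0^3 2*π*x^2*cos(π*x/3)/3 dx = -36/π.
Sum: 12/π − 36/π = -24/π.
So LHS = -24/π.
∫_0^3 v(x) φ(x) dx = ∫_0^3 (4*x*sin(π*x/3) - 2*sin(π*x/3)) dx. Term by term:
  ∫_0^3 -2*sin(π*x/3) dx = -12/π;  ∫_0^3 4*x*sin(π*x/3) dx = 36/π.
Sum: -12/π + 36/π = 24/π.
So RHS = -∫_0^3 v(x) φ(x) dx = -24/π.
LHS = RHS, so the identity holds for this test φ.
Moreover u is smooth here and v(x) = u'(x) = 4*x - 2 pointwise, so the identity holds for every test function. Hence v is the weak derivative of u.


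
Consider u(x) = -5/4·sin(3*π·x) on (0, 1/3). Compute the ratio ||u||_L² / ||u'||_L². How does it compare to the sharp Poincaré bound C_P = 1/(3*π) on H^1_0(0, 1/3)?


||u||_L² / ||u'||_L² = 1/(3*π) = C_P.

u(x) = -5/4·sin(3*π·x), so u'(x) = -15*π*cos(3*π*x)/4.
Writing u(x) = A·sin(kπx/L) with A = -5/4 and k = 1, use ∫_0^L sin²(kπx/L) dx = L/2 and ∫_0^L cos²(kπx/L) dx = L/2.
u² = 25/16·sin²(3*π·x) and (u')² = 225*π^2/16·cos²(3*π·x), and each of sin², cos² integrates to L/2 = 1/6 over (0, 1/3).
∫_0^1/3 u² dx = 25/96, so ||u||_L² = 5*sqrt(6)/24.
∫_0^1/3 (u')² dx = 75*π^2/32, so ||u'||_L² = 5*sqrt(6)*π/8.
Ratio ||u||_L² / ||u'||_L² = 1/(3*π).
Sharp Poincaré constant on H^1_0(0, 1/3) is C_P = L/π = 1/(3*π), achieved by sin(3*π·x).
This is the k = 1 eigenfunction (up to amplitude), so the ratio equals the sharp Poincaré constant exactly.


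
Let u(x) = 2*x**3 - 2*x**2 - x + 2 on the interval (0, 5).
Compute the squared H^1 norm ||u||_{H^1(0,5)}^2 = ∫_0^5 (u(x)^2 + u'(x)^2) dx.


||u||_{H^1}^2 = 853325/21

The H^1 norm (squared) on an interval (0, L) is
  ||u||_{H^1}^2 = ∫_0^L u(x)^2 dx + ∫_0^L u'(x)^2 dx.
Compute u'(x) = 6*x**2 - 4*x - 1.
Then u(x)^2 = 4*x**6 - 8*x**5 + 12*x**3 - 7*x**2 - 4*x + 4 and u'(x)^2 = 36*x**4 - 48*x**3 + 4*x**2 + 8*x + 1.
Integrate each monomial from 0 to 5 using ∫_0^5 c·x^n dx = c·5^(n+1)/(n+1):
  ∫_0^5 u(x)^2 dx = ∫_0^5 (4*x^6 - 8*x^5 + 12*x^3 - 7*x^2 - 4*x + 4) dx. Term by term:
    ∫_0^5 4*x^6 dx = 312500/7;  ∫_0^5 -8*x^5 dx = -62500/3;  ∫_0^5 12*x^3 dx = 1875;
    ∫_0^5 -7*x^2 dx = -875/3;  ∫_0^5 -4*x dx = -50;  ∫_0^5 4 dx = 20.
  Sum: 312500/7 − 62500/3 + 1875 − 875/3 − 50 + 20 = 177540/7.
  ∫_0^5 u'(x)^2 dx = ∫_0^5 (36*x^4 - 48*x^3 + 4*x^2 + 8*x + 1) dx. Term by term:
    ∫_0^5 36*x^4 dx = 22500;  ∫_0^5 -48*x^3 dx = -7500;  ∫_0^5 4*x^2 dx = 500/3;
    ∫_0^5 8*x dx = 100;  ∫_0^5 1 dx = 5.
  Sum: 22500 − 7500 + 500/3 + 100 + 5 = 45815/3.
Adding: ||u||_{H^1}^2 = 177540/7 + 45815/3 = 853325/21.


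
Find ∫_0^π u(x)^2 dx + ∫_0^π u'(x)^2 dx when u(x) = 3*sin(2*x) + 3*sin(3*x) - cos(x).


||u||_{H^1(0,π)}^2 = -16 + 137*π/2

u'(x) = sin(x) + 6*cos(2*x) + 9*cos(3*x).
Expand u² and (u')² and integrate term by term on (0, π), using: for integers n ≥ 1, ∫_0^π sin²(nx) dx = ∫_0^π cos²(nx) dx = π/2; for n ≠ n', ∫_0^π sin(nx)sin(n'x) dx = ∫_0^π cos(nx)cos(n'x) dx = 0; and by product-to-sum, ∫_0^π sin(nx)cos(n'x) dx = ½∫_0^π [sin((n+n')x) + sin((n−n')x)] dx, which is 0 when n+n' is even and 2n/(n²−n'²) when n+n' is odd (it need not vanish on (0, π)).
  u² squared terms: (-1)²·∫cos(x)² dx = 1·π/2 = π/2;  (3)²·∫sin(2x)² dx = 9·π/2 = 9*π/2;  (3)²·∫sin(3x)² dx = 9·π/2 = 9*π/2.
  u² cross terms: 2·(-1)·(3)·∫cos(x)·sin(2x) dx = -6·(4/3) = -8;  2·(-1)·(3)·∫cos(x)·sin(3x) dx = -6·(0) = 0;  2·(3)·(3)·∫sin(2x)·sin(3x) dx = 18·(0) = 0.
  So ∫_0^π u² dx = π/2 + 9*π/2 + 9*π/2 − 8 + 0 + 0 = -8 + 19*π/2.
  (u')² squared terms: (6)²·∫cos(2x)² dx = 36·π/2 = 18*π;  (9)²·∫cos(3x)² dx = 81·π/2 = 81*π/2;  (1)²·∫sin(x)² dx = 1·π/2 = π/2.
  (u')² cross terms: 2·(6)·(9)·∫cos(2x)·cos(3x) dx = 108·(0) = 0;  2·(6)·(1)·∫cos(2x)·sin(x) dx = 12·(-2/3) = -8;  2·(9)·(1)·∫cos(3x)·sin(x) dx = 18·(0) = 0.
  So ∫_0^π (u')² dx = 18*π + 81*π/2 + π/2 + 0 − 8 + 0 = -8 + 59*π.
||u||_{H^1}^2 = (-8 + 19*π/2) + (-8 + 59*π) = -16 + 137*π/2.


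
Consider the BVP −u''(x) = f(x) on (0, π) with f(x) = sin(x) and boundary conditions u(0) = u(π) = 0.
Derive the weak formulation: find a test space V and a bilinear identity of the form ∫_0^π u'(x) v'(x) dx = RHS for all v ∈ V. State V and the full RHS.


V = H^1_0(0, π) (so v(0) = v(π) = 0); weak form: ∫_0^π u'v' dx = ∫_0^π (sin(x)) v dx for all v ∈ V.

Multiply both sides by a test function v and integrate from 0 to π:
  ∫_0^π −u''(x) v(x) dx = ∫_0^π f(x) v(x) dx.
Integrate the LHS by parts once:
  ∫_0^π −u'' v dx = −[u'(x) v(x)]_0^π + ∫_0^π u'(x) v'(x) dx.
Thus ∫_0^π u'(x) v'(x) dx = ∫_0^π f(x) v(x) dx + [u'(x) v(x)]_0^π.
Choose V so that boundary terms are either known or forced to vanish.
u is Dirichlet: u(0) = u(π) = 0. Let V = H^1_0(0, π); then v(0) = v(π) = 0, and [u' v]_0^π = 0.
Weak formulation: find u (satisfying any essential BC) such that ∫_0^π u'(x) v'(x) dx = ∫_0^π f v dx for all v ∈ V.
Substituting f(x) = sin(x), the right-hand side is ∫_0^π (sin(x)) v dx.


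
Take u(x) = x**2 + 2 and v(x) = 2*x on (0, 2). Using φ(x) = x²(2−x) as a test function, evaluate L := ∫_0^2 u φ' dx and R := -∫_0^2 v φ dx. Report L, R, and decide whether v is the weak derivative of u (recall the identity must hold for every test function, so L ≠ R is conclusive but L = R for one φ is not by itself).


LHS = -16/5, RHS = -16/5. Yes, v = u' weakly.

u(x) = x**2 + 2, classical derivative u'(x) = 2*x.
φ(x) = x²(2−x), so φ'(x) = x*(4 - 3*x).
Note φ(0) = φ(2) = 0, so the boundary term u·φ vanishes.
LHS = ∫_0^2 u(x) φ'(x) dx = ∫_0^2 (-3*x^4 + 4*x^3 - 6*x^2 + 8*x) dx. Term by term:
  ∫_0^2 -3*x^4 dx = -96/5;  ∫_0^2 4*x^3 dx = 16;  ∫_0^2 -6*x^2 dx = -16;
  ∫_0^2 8*x dx = 16.
Sum: -96/5 + 16 − 16 + 16 = -16/5.
So LHS = -16/5.
∫_0^2 v(x) φ(x) dx = ∫_0^2 (-2*x^4 + 4*x^3) dx. Term by term:
  ∫_0^2 -2*x^4 dx = -64/5;  ∫_0^2 4*x^3 dx = 16.
Sum: -64/5 + 16 = 16/5.
So RHS = -∫_0^2 v(x) φ(x) dx = -16/5.
LHS = RHS, so the identity holds for this test φ.
Moreover u is smooth here and v(x) = u'(x) = 2*x pointwise, so the identity holds for every test function. Hence v is the weak derivative of u.


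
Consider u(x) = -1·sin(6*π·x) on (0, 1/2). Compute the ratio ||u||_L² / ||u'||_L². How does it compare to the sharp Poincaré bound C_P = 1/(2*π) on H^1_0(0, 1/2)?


||u||_L² / ||u'||_L² = 1/(6*π) < C_P = 1/(2*π).

u(x) = -1·sin(6*π·x), so u'(x) = -6*π*cos(6*π*x).
Writing u(x) = A·sin(kπx/L) with A = -1 and k = 3, use ∫_0^L sin²(kπx/L) dx = L/2 and ∫_0^L cos²(kπx/L) dx = L/2.
u² = 1·sin²(6*π·x) and (u')² = 36*π^2·cos²(6*π·x), and each of sin², cos² integrates to L/2 = 1/4 over (0, 1/2).
∫_0^1/2 u² dx = 1/4, so ||u||_L² = 1/2.
∫_0^1/2 (u')² dx = 9*π^2, so ||u'||_L² = 3*π.
Ratio ||u||_L² / ||u'||_L² = 1/(6*π).
Sharp Poincaré constant on H^1_0(0, 1/2) is C_P = L/π = 1/(2*π), achieved by sin(2*π·x).
This is the k = 3 harmonic; the ratio L/(kπ) is strictly less than C_P = L/π, consistent with the sharp inequality ||u||_L² ≤ C_P ||u'||_L².


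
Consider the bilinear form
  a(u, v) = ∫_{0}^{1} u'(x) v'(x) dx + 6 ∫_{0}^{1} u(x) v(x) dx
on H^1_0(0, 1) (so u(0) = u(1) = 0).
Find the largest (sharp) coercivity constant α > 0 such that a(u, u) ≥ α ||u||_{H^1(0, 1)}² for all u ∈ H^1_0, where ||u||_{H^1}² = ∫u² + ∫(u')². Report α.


α = 1

Coercivity of a(·,·) on H^1_0(0, 1) means a(u, u) ≥ α ||u||_{H^1}² for every u ∈ H^1_0.
The interval has length L = 1, and Poincaré/coercivity depend only on L. Here a(u, u) = ∫(u')² + (6)·∫u².
Here c = 6 ≥ 1, so a(u,u) = ∫(u')² + c∫u² ≥ ∫(u')² + ∫u² = ||u||_{H^1}², i.e. α = 1 works. No larger α is possible: a(u,u) ≥ α||u||_{H^1}² means (1−α)∫(u')² ≥ (α−c)∫u², and for the modes u_n = sin(nπ(x−x₀)/L) (x₀ the left endpoint) one has ∫u_n²/∫(u_n')² = (L/(nπ))² → 0, so a(u_n,u_n)/||u_n||_{H^1}² → 1. Hence the optimal constant is α = 1.
Therefore α = 1.


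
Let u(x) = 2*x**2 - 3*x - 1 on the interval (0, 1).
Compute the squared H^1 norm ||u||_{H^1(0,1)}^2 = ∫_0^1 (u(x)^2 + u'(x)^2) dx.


||u||_{H^1}^2 = 29/5

The H^1 norm (squared) on an interval (0, L) is
  ||u||_{H^1}^2 = ∫_0^L u(x)^2 dx + ∫_0^L u'(x)^2 dx.
Compute u'(x) = 4*x - 3.
Then u(x)^2 = 4*x**4 - 12*x**3 + 5*x**2 + 6*x + 1 and u'(x)^2 = 16*x**2 - 24*x + 9.
Integrate each monomial from 0 to 1 using ∫_0^1 c·x^n dx = c·1^(n+1)/(n+1):
  ∫_0^1 u(x)^2 dx = ∫_0^1 (4*x^4 - 12*x^3 + 5*x^2 + 6*x + 1) dx. Term by term:
    ∫_0^1 4*x^4 dx = 4/5;  ∫_0^1 -12*x^3 dx = -3;  ∫_0^1 5*x^2 dx = 5/3;
    ∫_0^1 6*x dx = 3;  ∫_0^1 1 dx = 1.
  Sum: 4/5 − 3 + 5/3 + 3 + 1 = 52/15.
  ∫_0^1 u'(x)^2 dx = ∫_0^1 (16*x^2 - 24*x + 9) dx. Term by term:
    ∫_0^1 16*x^2 dx = 16/3;  ∫_0^1 -24*x dx = -12;  ∫_0^1 9 dx = 9.
  Sum: 16/3 − 12 + 9 = 7/3.
Adding: ||u||_{H^1}^2 = 52/15 + 7/3 = 29/5.


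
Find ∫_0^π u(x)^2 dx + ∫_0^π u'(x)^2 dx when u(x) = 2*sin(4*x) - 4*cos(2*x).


||u||_{H^1(0,π)}^2 = 74*π

u'(x) = 8*sin(2*x) + 8*cos(4*x).
Expand u² and (u')² and integrate term by term on (0, π), using: for integers n ≥ 1, ∫_0^π sin²(nx) dx = ∫_0^π cos²(nx) dx = π/2; for n ≠ n', ∫_0^π sin(nx)sin(n'x) dx = ∫_0^π cos(nx)cos(n'x) dx = 0; and by product-to-sum, ∫_0^π sin(nx)cos(n'x) dx = ½∫_0^π [sin((n+n')x) + sin((n−n')x)] dx, which is 0 when n+n' is even and 2n/(n²−n'²) when n+n' is odd (it need not vanish on (0, π)).
  u² squared terms: (-4)²·∫cos(2x)² dx = 16·π/2 = 8*π;  (2)²·∫sin(4x)² dx = 4·π/2 = 2*π.
  u² cross terms: 2·(-4)·(2)·∫cos(2x)·sin(4x) dx = -16·(0) = 0.
  So ∫_0^π u² dx = 8*π + 2*π + 0 = 10*π.
  (u')² squared terms: (8)²·∫cos(4x)² dx = 64·π/2 = 32*π;  (8)²·∫sin(2x)² dx = 64·π/2 = 32*π.
  (u')² cross terms: 2·(8)·(8)·∫cos(4x)·sin(2x) dx = 128·(0) = 0.
  So ∫_0^π (u')² dx = 32*π + 32*π + 0 = 64*π.
||u||_{H^1}^2 = (10*π) + (64*π) = 74*π.


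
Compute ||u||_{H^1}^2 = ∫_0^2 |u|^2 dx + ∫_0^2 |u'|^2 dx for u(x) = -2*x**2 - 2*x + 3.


||u||_{H^1}^2 = 1694/15

The H^1 norm (squared) on an interval (0, L) is
  ||u||_{H^1}^2 = ∫_0^L u(x)^2 dx + ∫_0^L u'(x)^2 dx.
Compute u'(x) = -4*x - 2.
Then u(x)^2 = 4*x**4 + 8*x**3 - 8*x**2 - 12*x + 9 and u'(x)^2 = 16*x**2 + 16*x + 4.
Integrate each monomial from 0 to 2 using ∫_0^2 c·x^n dx = c·2^(n+1)/(n+1):
  ∫_0^2 u(x)^2 dx = ∫_0^2 (4*x^4 + 8*x^3 - 8*x^2 - 12*x + 9) dx. Term by term:
    ∫_0^2 4*x^4 dx = 128/5;  ∫_0^2 8*x^3 dx = 32;  ∫_0^2 -8*x^2 dx = -64/3;
    ∫_0^2 -12*x dx = -24;  ∫_0^2 9 dx = 18.
  Sum: 128/5 + 32 − 64/3 − 24 + 18 = 454/15.
  ∫_0^2 u'(x)^2 dx = ∫_0^2 (16*x^2 + 16*x + 4) dx. Term by term:
    ∫_0^2 16*x^2 dx = 128/3;  ∫_0^2 16*x dx = 32;  ∫_0^2 4 dx = 8.
  Sum: 128/3 + 32 + 8 = 248/3.
Adding: ||u||_{H^1}^2 = 454/15 + 248/3 = 1694/15.


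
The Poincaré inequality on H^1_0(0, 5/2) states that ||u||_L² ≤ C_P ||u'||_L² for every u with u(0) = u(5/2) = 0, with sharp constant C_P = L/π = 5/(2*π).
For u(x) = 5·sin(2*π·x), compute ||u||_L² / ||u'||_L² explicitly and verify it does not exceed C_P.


||u||_L² / ||u'||_L² = 1/(2*π) < C_P = 5/(2*π).

u(x) = 5·sin(2*π·x), so u'(x) = 10*π*cos(2*π*x).
Writing u(x) = A·sin(kπx/L) with A = 5 and k = 5, use ∫_0^L sin²(kπx/L) dx = L/2 and ∫_0^L cos²(kπx/L) dx = L/2.
u² = 25·sin²(2*π·x) and (u')² = 100*π^2·cos²(2*π·x), and each of sin², cos² integrates to L/2 = 5/4 over (0, 5/2).
∫_0^5/2 u² dx = 125/4, so ||u||_L² = 5*sqrt(5)/2.
∫_0^5/2 (u')² dx = 125*π^2, so ||u'||_L² = 5*sqrt(5)*π.
Ratio ||u||_L² / ||u'||_L² = 1/(2*π).
Sharp Poincaré constant on H^1_0(0, 5/2) is C_P = L/π = 5/(2*π), achieved by sin(2*π/5·x).
This is the k = 5 harmonic; the ratio L/(kπ) is strictly less than C_P = L/π, consistent with the sharp inequality ||u||_L² ≤ C_P ||u'||_L².


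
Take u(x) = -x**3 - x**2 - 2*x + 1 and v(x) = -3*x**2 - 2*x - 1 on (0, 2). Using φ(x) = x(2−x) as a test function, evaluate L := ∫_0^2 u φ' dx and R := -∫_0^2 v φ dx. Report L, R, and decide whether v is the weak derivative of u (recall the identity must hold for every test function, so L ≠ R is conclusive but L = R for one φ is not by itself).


LHS = 152/15, RHS = 44/5. No, v is not the weak derivative of u.

u(x) = -x**3 - x**2 - 2*x + 1, classical derivative u'(x) = -3*x**2 - 2*x - 2.
φ(x) = x(2−x), so φ'(x) = 2 - 2*x.
Note φ(0) = φ(2) = 0, so the boundary term u·φ vanishes.
LHS = ∫_0^2 u(x) φ'(x) dx = ∫_0^2 (2*x^4 + 2*x^2 - 6*x + 2) dx. Term by term:
  ∫_0^2 2*x^4 dx = 64/5;  ∫_0^2 2*x^2 dx = 16/3;  ∫_0^2 -6*x dx = -12;
  ∫_0^2 2 dx = 4.
Sum: 64/5 + 16/3 − 12 + 4 = 152/15.
So LHS = 152/15.
∫_0^2 v(x) φ(x) dx = ∫_0^2 (3*x^4 - 4*x^3 - 3*x^2 - 2*x) dx. Term by term:
  ∫_0^2 3*x^4 dx = 96/5;  ∫_0^2 -4*x^3 dx = -16;  ∫_0^2 -3*x^2 dx = -8;
  ∫_0^2 -2*x dx = -4.
Sum: 96/5 − 16 − 8 − 4 = -44/5.
So RHS = -∫_0^2 v(x) φ(x) dx = 44/5.
LHS − RHS = 4/3 ≠ 0, so the identity fails.
(For a valid weak derivative the identity must hold for EVERY test function, in particular this one. The failure shows v is NOT the weak derivative of u.)
Correct weak derivative would be u'(x) = -3*x**2 - 2*x - 2.


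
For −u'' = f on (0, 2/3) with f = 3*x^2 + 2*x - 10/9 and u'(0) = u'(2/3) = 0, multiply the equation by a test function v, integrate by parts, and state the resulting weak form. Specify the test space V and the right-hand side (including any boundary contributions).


V = H^1(0, 2/3) (no boundary constraint on v; u is determined up to an additive constant); weak form: ∫_0^2/3 u'v' dx = ∫_0^2/3 (3*x^2 + 2*x - 10/9) v dx for all v ∈ V.

Multiply both sides by a test function v and integrate from 0 to 2/3:
  ∫_0^2/3 −u''(x) v(x) dx = ∫_0^2/3 f(x) v(x) dx.
Integrate the LHS by parts once:
  ∫_0^2/3 −u'' v dx = −[u'(x) v(x)]_0^2/3 + ∫_0^2/3 u'(x) v'(x) dx.
Thus ∫_0^2/3 u'(x) v'(x) dx = ∫_0^2/3 f(x) v(x) dx + [u'(x) v(x)]_0^2/3.
Choose V so that boundary terms are either known or forced to vanish.
u has homogeneous Neumann: u'(0) = u'(2/3) = 0. So [u' v]_0^2/3 = 0·v(2/3) − 0·v(0) = 0 for any v; take V = H^1(0, 2/3).
Weak formulation: find u (satisfying any essential BC) such that ∫_0^2/3 u'(x) v'(x) dx = ∫_0^2/3 f v dx for all v ∈ V (homogeneous Neumann, so boundary terms vanish).
Substituting f(x) = 3*x^2 + 2*x - 10/9, the right-hand side is ∫_0^2/3 (3*x^2 + 2*x - 10/9) v dx.
Compatibility check (pure Neumann): taking v ≡ 1 ∈ V gives 0 = ∫_0^2/3 f dx + (0) − (0), i.e. ∫_0^2/3 f dx must equal u'(0) − u'(2/3) = 0. Indeed ∫_0^2/3 (3*x^2 + 2*x - 10/9) dx = 0, so the data are compatible. The solution is then unique only up to an additive constant (fix it e.g. by requiring ∫_0^2/3 u dx = 0).


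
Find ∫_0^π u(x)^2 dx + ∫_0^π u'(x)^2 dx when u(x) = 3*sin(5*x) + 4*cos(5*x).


||u||_{H^1(0,π)}^2 = 325*π

u'(x) = -20*sin(5*x) + 15*cos(5*x).
Expand u² and (u')² and integrate term by term on (0, π), using: for integers n ≥ 1, ∫_0^π sin²(nx) dx = ∫_0^π cos²(nx) dx = π/2; for n ≠ n', ∫_0^π sin(nx)sin(n'x) dx = ∫_0^π cos(nx)cos(n'x) dx = 0; and by product-to-sum, ∫_0^π sin(nx)cos(n'x) dx = ½∫_0^π [sin((n+n')x) + sin((n−n')x)] dx, which is 0 when n+n' is even and 2n/(n²−n'²) when n+n' is odd (it need not vanish on (0, π)).
  u² squared terms: (3)²·∫sin(5x)² dx = 9·π/2 = 9*π/2;  (4)²·∫cos(5x)² dx = 16·π/2 = 8*π.
  u² cross terms: 2·(3)·(4)·∫sin(5x)·cos(5x) dx = 24·(0) = 0.
  So ∫_0^π u² dx = 9*π/2 + 8*π + 0 = 25*π/2.
  (u')² squared terms: (-20)²·∫sin(5x)² dx = 400·π/2 = 200*π;  (15)²·∫cos(5x)² dx = 225·π/2 = 225*π/2.
  (u')² cross terms: 2·(-20)·(15)·∫sin(5x)·cos(5x) dx = -600·(0) = 0.
  So ∫_0^π (u')² dx = 200*π + 225*π/2 + 0 = 625*π/2.
||u||_{H^1}^2 = (25*π/2) + (625*π/2) = 325*π.


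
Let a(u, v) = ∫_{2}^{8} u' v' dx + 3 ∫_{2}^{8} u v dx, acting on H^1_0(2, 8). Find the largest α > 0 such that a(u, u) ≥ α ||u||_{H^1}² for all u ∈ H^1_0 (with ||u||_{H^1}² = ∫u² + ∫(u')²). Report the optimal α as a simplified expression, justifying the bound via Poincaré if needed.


α = 1

Coercivity of a(·,·) on H^1_0(2, 8) means a(u, u) ≥ α ||u||_{H^1}² for every u ∈ H^1_0.
The interval has length L = 6, and Poincaré/coercivity depend only on L. Here a(u, u) = ∫(u')² + (3)·∫u².
Here c = 3 ≥ 1, so a(u,u) = ∫(u')² + c∫u² ≥ ∫(u')² + ∫u² = ||u||_{H^1}², i.e. α = 1 works. No larger α is possible: a(u,u) ≥ α||u||_{H^1}² means (1−α)∫(u')² ≥ (α−c)∫u², and for the modes u_n = sin(nπ(x−x₀)/L) (x₀ the left endpoint) one has ∫u_n²/∫(u_n')² = (L/(nπ))² → 0, so a(u_n,u_n)/||u_n||_{H^1}² → 1. Hence the optimal constant is α = 1.
Therefore α = 1.
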